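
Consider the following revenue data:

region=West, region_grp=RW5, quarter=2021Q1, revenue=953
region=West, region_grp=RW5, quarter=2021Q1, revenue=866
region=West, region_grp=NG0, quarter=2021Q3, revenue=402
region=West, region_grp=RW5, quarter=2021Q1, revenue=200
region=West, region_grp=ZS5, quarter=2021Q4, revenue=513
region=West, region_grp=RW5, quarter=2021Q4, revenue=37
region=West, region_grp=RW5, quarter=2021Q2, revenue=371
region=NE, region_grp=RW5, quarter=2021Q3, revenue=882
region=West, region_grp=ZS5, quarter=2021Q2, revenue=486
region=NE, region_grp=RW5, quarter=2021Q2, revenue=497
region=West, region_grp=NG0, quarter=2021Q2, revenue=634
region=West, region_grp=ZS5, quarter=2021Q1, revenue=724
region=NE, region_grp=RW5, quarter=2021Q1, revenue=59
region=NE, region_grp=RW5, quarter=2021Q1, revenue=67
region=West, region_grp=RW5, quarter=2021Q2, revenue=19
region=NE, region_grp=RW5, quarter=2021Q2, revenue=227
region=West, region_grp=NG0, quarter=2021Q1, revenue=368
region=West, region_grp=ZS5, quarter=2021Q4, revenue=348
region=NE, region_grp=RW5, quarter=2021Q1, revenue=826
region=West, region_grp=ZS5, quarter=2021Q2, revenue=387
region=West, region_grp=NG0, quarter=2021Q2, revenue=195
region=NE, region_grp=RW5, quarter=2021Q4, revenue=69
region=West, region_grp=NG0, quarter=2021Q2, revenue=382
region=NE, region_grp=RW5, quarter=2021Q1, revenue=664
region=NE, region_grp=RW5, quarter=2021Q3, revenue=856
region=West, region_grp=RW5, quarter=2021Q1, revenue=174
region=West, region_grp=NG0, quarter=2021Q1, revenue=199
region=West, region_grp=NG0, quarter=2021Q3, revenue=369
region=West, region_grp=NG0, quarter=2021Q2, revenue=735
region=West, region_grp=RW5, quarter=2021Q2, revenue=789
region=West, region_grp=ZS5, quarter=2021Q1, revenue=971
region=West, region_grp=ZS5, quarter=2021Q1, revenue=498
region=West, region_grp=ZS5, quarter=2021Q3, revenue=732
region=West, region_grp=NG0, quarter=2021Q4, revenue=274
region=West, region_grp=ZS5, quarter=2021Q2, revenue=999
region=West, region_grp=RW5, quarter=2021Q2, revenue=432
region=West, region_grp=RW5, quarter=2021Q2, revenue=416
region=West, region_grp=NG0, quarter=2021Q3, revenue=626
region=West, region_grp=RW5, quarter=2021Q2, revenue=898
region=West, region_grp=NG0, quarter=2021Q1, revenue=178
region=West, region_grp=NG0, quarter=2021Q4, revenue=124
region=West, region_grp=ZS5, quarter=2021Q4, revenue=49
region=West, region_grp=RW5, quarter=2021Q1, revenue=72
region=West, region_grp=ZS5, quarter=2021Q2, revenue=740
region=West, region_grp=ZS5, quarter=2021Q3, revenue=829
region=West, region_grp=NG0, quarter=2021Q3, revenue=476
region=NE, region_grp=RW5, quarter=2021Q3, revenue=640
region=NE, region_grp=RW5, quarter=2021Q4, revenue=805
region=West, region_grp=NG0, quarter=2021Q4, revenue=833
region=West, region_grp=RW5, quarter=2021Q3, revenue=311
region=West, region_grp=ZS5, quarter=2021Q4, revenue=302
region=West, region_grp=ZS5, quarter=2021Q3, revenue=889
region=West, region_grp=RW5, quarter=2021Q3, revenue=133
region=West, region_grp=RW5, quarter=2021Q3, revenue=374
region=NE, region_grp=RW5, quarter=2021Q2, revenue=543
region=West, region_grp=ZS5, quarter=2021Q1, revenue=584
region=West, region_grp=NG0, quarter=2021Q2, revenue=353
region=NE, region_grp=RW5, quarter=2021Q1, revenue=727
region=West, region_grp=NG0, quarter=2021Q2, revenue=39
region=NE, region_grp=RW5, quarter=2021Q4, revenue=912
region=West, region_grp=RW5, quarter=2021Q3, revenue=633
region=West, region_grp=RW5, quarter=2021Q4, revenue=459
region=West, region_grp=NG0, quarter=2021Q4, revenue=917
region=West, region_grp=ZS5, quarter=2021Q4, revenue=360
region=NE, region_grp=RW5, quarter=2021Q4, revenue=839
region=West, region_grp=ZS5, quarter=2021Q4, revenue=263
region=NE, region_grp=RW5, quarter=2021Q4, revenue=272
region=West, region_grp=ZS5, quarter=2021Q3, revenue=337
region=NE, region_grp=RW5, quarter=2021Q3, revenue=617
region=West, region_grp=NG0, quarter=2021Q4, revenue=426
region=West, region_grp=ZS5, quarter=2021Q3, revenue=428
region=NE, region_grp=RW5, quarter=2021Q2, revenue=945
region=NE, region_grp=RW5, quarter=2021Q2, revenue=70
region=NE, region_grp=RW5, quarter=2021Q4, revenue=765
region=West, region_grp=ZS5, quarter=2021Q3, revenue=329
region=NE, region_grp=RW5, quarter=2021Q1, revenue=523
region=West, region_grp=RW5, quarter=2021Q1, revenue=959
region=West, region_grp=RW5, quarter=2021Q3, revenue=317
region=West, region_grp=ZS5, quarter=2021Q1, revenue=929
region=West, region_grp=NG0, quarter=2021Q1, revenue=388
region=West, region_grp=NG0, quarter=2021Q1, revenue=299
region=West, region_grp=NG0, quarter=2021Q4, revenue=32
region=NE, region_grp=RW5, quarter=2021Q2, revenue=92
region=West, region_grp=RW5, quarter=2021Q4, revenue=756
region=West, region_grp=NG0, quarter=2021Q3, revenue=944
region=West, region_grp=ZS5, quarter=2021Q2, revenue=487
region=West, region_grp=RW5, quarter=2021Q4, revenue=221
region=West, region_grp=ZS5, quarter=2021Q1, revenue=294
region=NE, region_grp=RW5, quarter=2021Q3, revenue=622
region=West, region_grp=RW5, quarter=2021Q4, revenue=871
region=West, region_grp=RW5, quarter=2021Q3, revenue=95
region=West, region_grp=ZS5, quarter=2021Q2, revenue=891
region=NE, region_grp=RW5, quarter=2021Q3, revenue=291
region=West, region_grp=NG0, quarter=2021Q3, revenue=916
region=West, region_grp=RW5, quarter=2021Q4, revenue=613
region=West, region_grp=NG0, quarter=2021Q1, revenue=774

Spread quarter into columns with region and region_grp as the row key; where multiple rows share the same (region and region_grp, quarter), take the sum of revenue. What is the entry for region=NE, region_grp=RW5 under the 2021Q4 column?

3662

Rows with region=NE, region_grp=RW5 and quarter=2021Q4: revenue values are 69, 805, 912, 839, 272, 765.
69 + 805 + 912 + 839 + 272 + 765 = 3662.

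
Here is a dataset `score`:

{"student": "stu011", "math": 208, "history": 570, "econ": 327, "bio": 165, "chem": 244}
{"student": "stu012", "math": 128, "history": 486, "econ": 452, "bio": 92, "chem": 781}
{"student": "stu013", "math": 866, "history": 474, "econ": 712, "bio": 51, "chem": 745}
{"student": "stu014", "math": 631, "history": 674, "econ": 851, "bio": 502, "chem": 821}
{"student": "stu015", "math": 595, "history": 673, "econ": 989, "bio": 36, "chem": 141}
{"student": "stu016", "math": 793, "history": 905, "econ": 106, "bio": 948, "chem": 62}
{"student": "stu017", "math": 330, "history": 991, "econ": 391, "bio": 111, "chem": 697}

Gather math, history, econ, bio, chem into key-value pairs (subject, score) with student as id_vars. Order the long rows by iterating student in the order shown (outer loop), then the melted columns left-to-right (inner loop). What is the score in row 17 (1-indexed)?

674

35 rows total (7 × 5). Row 17: index ⌊(17-1)/5⌋ = 3 into student → stu014; (17-1) mod 5 = 1 into the melted columns → history.
So row 17 is (stu014, history, 674); score = 674.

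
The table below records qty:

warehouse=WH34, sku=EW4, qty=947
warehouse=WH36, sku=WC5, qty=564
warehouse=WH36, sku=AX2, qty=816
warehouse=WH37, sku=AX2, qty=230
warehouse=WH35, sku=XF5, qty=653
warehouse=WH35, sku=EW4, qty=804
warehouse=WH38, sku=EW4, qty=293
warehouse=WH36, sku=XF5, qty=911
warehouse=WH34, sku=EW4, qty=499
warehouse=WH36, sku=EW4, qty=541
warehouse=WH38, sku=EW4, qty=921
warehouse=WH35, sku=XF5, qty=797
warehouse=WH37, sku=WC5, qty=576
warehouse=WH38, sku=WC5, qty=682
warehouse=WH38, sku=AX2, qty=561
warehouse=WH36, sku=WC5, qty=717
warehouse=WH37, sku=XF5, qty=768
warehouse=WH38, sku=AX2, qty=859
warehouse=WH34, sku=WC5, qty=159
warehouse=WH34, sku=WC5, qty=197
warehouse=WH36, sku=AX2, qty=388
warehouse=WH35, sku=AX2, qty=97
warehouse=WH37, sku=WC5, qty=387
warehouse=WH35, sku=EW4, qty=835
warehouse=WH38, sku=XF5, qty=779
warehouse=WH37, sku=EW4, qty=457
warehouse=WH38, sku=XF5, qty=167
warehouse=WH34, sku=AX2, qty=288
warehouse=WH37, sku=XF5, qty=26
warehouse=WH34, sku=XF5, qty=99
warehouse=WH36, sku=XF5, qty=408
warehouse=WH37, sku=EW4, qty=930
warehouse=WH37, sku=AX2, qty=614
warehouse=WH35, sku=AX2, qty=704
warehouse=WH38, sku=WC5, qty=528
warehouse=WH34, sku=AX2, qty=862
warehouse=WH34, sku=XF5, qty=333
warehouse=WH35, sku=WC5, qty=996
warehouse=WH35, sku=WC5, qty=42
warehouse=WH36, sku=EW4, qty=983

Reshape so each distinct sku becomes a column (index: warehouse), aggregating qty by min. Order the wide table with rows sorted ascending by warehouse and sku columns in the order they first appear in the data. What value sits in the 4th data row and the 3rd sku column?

With rows sorted ascending by warehouse, row 4 is warehouse=WH37. sku columns in first-appearance order: EW4, WC5, AX2, XF5; column 3 is AX2.
Long rows with warehouse=WH37, sku=AX2: min(230, 614) = 230.

230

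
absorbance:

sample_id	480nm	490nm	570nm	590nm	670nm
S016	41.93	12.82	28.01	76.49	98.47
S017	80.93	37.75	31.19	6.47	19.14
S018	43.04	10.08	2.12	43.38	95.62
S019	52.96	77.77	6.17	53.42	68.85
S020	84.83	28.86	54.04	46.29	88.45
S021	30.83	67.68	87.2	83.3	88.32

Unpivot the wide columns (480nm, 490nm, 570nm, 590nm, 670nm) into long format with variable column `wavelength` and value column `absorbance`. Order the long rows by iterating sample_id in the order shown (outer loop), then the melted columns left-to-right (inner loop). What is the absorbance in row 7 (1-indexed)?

37.75

30 rows total (6 × 5). Row 7: index ⌊(7-1)/5⌋ = 1 into sample_id → S017; (7-1) mod 5 = 1 into the melted columns → 490nm.
So row 7 is (S017, 490nm, 37.75); absorbance = 37.75.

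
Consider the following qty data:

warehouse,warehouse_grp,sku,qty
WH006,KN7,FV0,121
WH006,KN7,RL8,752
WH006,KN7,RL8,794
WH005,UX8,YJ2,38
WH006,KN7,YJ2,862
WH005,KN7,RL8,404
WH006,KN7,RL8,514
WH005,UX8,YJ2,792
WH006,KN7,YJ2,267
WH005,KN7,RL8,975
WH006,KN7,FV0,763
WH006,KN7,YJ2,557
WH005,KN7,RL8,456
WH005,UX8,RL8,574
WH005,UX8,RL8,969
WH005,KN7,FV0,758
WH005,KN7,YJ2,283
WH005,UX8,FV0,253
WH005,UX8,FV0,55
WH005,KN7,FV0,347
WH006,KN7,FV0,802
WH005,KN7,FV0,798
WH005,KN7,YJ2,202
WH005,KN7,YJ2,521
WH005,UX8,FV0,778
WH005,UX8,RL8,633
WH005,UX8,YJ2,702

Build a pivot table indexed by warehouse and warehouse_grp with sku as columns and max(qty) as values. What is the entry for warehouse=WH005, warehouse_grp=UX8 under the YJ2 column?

Rows with warehouse=WH005, warehouse_grp=UX8 and sku=YJ2: qty values are 38, 792, 702.
max(38, 792, 702) = 792.

792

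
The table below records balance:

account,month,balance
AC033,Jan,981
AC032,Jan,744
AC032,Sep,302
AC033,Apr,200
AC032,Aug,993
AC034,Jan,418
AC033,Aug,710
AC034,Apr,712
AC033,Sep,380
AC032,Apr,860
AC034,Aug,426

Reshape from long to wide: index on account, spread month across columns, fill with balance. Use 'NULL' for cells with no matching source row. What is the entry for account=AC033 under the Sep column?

The long row with account=AC033, month=Sep has balance=380.

380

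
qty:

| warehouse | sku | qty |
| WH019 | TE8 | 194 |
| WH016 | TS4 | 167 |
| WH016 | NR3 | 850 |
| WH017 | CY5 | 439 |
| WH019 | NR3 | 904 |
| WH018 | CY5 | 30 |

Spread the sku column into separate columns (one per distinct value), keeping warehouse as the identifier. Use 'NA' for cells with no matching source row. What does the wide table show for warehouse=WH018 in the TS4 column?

NA

No long-format row has warehouse=WH018 and sku=TS4, so the cell is NA.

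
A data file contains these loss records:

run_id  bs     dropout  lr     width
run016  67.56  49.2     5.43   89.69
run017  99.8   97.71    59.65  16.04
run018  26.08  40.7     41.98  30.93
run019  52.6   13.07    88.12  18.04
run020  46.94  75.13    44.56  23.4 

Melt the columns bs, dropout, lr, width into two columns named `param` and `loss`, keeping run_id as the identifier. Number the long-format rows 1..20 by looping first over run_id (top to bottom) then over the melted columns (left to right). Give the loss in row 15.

20 rows total (5 × 4). Row 15: index ⌊(15-1)/4⌋ = 3 into run_id → run019; (15-1) mod 4 = 2 into the melted columns → lr.
So row 15 is (run019, lr, 88.12); loss = 88.12.

88.12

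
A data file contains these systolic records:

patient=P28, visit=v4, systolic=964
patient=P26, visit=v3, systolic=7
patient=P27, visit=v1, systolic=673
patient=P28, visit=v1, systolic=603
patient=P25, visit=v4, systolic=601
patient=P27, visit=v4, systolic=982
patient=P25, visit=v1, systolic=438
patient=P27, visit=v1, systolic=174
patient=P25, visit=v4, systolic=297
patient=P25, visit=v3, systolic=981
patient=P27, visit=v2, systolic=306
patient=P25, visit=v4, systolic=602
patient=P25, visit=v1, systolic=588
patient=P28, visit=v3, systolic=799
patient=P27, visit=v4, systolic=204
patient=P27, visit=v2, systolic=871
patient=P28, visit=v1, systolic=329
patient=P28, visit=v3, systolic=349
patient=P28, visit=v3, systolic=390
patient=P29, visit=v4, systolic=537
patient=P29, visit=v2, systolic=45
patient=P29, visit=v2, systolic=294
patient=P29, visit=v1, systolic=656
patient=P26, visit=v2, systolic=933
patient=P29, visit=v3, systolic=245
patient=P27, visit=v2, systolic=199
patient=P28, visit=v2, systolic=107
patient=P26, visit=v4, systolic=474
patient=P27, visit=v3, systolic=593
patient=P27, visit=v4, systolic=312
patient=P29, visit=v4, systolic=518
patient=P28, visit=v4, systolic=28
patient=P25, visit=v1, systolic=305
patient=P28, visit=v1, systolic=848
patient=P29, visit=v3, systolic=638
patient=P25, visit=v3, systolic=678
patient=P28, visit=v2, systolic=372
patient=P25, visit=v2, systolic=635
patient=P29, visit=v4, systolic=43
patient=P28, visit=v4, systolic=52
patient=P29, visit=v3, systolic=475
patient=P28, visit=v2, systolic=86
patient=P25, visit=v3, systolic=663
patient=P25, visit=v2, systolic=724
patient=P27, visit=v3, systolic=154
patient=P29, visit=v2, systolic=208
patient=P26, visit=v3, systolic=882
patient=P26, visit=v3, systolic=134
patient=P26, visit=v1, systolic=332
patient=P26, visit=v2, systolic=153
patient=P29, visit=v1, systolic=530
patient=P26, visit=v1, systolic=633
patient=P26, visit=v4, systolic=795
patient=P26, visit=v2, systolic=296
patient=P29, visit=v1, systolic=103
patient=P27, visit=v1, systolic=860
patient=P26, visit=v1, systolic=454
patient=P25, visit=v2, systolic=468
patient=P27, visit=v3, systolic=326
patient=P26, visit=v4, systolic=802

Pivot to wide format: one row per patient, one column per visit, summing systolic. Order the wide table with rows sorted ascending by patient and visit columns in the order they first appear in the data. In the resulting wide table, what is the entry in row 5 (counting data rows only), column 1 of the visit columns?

1098

With rows sorted ascending by patient, row 5 is patient=P29. visit columns in first-appearance order: v4, v3, v1, v2; column 1 is v4.
Long rows with patient=P29, visit=v4: 537 + 518 + 43 = 1098.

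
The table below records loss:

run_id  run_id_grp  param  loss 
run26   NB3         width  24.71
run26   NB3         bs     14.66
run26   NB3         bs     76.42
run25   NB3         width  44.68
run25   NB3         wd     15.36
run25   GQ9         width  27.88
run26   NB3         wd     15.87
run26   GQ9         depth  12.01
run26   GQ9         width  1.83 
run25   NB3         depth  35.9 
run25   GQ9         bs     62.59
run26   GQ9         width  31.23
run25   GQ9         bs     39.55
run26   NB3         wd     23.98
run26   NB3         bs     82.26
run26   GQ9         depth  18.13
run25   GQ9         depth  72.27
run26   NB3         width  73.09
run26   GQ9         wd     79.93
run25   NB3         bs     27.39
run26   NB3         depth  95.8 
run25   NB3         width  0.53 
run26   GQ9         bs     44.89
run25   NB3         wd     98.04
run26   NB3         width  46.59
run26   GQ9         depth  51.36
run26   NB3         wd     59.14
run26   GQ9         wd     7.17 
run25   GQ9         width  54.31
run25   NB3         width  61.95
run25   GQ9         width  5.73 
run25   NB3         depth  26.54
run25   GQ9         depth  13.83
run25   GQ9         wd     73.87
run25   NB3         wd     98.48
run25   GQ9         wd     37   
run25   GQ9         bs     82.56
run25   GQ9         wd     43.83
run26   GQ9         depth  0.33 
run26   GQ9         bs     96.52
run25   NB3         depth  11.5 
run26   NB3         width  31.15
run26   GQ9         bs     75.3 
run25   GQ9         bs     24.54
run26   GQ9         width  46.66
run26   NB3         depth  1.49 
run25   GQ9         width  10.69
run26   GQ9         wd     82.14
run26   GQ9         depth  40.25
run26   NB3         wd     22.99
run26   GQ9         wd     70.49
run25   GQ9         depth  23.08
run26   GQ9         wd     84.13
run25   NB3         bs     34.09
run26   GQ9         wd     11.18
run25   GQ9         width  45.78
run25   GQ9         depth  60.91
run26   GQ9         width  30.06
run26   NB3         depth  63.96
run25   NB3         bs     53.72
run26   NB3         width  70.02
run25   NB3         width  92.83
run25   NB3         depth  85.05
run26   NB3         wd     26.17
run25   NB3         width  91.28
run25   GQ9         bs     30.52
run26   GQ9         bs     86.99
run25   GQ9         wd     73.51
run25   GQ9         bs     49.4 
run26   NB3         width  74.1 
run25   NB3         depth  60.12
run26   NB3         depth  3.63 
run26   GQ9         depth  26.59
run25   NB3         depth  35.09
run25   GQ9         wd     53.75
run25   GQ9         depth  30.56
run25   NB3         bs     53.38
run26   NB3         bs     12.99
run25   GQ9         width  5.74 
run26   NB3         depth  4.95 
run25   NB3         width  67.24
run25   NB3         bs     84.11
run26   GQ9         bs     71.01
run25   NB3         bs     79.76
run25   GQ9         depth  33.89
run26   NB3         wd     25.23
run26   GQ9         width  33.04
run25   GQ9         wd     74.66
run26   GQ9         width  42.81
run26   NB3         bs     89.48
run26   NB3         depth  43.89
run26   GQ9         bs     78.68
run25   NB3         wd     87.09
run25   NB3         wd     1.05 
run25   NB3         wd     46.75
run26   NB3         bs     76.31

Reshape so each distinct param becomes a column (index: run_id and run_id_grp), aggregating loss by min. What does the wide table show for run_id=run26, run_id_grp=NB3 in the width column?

Rows with run_id=run26, run_id_grp=NB3 and param=width: loss values are 24.71, 73.09, 46.59, 31.15, 70.02, 74.1.
min(24.71, 73.09, 46.59, 31.15, 70.02, 74.1) = 24.71.

24.71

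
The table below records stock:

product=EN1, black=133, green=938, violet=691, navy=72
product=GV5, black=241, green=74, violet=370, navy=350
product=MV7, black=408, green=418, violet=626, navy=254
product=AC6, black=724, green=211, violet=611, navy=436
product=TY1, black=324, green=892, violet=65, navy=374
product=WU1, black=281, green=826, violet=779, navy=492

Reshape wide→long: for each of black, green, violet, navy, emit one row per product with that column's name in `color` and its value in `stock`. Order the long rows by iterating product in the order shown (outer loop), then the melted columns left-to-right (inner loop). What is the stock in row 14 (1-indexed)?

211

24 rows total (6 × 4). Row 14: index ⌊(14-1)/4⌋ = 3 into product → AC6; (14-1) mod 4 = 1 into the melted columns → green.
So row 14 is (AC6, green, 211); stock = 211.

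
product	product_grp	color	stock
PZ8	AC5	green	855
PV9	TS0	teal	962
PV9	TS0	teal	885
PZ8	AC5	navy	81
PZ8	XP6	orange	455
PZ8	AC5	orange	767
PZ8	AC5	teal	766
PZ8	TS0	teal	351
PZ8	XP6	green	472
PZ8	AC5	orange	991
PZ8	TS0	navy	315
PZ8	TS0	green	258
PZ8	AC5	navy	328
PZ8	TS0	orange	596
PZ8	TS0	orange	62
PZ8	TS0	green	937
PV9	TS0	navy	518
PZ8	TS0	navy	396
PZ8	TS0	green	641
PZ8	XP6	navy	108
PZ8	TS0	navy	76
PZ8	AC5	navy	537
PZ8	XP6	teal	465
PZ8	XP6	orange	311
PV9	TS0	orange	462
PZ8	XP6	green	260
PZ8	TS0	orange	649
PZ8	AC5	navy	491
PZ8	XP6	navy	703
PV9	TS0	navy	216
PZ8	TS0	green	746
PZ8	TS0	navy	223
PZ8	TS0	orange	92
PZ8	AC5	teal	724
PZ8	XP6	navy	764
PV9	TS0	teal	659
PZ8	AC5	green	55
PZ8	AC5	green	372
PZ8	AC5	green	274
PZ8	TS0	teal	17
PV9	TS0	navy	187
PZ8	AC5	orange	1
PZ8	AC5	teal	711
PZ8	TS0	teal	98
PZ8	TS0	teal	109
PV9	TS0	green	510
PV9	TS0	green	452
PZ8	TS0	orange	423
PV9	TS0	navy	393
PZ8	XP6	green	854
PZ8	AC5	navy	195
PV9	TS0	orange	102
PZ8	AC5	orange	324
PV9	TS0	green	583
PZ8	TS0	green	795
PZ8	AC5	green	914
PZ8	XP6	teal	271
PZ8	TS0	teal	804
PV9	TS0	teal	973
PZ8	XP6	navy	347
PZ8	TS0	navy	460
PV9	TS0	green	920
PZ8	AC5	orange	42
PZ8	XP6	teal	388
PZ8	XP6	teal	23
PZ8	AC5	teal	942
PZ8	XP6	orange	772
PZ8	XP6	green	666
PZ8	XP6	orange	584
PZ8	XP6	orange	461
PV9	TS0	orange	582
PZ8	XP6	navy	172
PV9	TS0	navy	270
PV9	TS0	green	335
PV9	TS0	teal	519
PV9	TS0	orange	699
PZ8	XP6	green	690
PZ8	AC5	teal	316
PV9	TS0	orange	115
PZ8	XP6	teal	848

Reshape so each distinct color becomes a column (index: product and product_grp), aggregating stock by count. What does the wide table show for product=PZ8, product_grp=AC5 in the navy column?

Rows with product=PZ8, product_grp=AC5 and color=navy: stock values are 81, 328, 537, 491, 195.
5 rows match — count = 5.

5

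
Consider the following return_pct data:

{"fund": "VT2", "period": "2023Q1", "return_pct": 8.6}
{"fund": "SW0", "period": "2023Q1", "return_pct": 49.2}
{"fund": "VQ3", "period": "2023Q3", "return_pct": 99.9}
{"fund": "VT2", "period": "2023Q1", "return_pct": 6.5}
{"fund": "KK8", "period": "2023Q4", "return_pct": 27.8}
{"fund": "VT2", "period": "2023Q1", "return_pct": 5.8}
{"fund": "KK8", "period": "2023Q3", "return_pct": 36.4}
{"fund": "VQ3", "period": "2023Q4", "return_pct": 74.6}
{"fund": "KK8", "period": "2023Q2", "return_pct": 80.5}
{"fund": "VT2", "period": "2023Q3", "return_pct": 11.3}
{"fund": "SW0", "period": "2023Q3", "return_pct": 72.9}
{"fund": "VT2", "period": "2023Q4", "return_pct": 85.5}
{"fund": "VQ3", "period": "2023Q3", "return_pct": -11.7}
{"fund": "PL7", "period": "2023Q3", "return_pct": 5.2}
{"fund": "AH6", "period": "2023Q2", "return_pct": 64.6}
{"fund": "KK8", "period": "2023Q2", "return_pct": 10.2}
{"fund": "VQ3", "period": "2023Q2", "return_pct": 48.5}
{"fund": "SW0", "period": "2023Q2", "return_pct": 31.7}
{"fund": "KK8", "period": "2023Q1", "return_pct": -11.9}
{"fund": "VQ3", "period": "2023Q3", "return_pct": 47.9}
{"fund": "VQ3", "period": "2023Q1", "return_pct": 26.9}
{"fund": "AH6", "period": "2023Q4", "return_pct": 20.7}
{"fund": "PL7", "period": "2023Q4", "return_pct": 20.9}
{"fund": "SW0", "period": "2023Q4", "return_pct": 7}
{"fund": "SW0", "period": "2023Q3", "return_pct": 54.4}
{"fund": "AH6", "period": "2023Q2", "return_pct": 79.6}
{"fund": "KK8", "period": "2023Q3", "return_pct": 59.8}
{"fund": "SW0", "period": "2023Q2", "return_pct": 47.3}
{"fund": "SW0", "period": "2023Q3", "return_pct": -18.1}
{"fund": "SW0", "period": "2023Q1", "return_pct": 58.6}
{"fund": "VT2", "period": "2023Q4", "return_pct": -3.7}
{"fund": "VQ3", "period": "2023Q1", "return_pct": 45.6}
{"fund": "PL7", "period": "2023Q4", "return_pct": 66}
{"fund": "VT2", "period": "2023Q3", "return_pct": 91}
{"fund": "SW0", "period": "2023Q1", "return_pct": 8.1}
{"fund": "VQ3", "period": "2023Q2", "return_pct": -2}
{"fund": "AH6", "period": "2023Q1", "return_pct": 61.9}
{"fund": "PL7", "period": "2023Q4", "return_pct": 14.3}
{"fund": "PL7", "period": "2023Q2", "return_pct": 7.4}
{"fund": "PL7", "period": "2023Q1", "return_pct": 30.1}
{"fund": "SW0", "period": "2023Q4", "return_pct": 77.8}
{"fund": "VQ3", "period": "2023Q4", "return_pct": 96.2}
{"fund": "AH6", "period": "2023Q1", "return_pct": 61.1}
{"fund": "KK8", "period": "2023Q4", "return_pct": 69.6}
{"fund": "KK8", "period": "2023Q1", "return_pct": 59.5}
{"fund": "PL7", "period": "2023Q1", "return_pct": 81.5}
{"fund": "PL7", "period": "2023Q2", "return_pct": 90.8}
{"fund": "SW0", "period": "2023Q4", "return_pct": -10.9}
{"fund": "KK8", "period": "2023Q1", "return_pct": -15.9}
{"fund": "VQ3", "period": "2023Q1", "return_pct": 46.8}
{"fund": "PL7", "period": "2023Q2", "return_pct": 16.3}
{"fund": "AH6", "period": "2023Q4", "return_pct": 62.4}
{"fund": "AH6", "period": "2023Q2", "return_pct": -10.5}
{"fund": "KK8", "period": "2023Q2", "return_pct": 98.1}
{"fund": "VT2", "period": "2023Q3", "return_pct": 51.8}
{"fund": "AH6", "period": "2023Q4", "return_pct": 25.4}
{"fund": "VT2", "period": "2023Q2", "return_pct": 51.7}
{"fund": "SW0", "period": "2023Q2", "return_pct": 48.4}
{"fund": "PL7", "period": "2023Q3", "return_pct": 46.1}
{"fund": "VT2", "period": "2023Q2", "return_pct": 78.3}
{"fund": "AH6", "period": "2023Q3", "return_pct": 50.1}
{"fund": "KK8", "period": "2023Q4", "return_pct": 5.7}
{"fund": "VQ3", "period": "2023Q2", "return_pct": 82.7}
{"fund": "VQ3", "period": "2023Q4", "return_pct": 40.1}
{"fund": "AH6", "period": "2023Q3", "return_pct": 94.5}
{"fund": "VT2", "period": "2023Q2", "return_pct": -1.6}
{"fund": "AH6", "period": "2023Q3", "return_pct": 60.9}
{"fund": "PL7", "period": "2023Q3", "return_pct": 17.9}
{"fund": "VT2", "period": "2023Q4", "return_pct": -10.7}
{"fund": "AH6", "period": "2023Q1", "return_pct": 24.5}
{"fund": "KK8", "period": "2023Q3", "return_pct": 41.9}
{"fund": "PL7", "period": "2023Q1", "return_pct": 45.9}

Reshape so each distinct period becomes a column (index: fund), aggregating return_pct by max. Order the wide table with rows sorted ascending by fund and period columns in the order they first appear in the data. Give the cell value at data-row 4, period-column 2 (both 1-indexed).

With rows sorted ascending by fund, row 4 is fund=SW0. period columns in first-appearance order: 2023Q1, 2023Q3, 2023Q4, 2023Q2; column 2 is 2023Q3.
Long rows with fund=SW0, period=2023Q3: max(72.9, 54.4, -18.1) = 72.9.

72.9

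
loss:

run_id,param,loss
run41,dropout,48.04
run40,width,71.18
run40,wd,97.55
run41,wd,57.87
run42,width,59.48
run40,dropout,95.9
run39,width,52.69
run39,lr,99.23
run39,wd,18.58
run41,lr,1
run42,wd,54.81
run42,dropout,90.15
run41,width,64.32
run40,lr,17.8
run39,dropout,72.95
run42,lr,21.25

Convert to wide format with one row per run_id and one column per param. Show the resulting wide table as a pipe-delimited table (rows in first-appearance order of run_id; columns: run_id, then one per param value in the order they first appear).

Columns: run_id plus the 4 distinct param values (dropout, width, wd, lr).
For example, row run41 column dropout takes loss=48.04 from the long row (run41, dropout).

| run_id | dropout | width | wd | lr |
| run41 | 48.04 | 64.32 | 57.87 | 1 |
| run40 | 95.9 | 71.18 | 97.55 | 17.8 |
| run42 | 90.15 | 59.48 | 54.81 | 21.25 |
| run39 | 72.95 | 52.69 | 18.58 | 99.23 |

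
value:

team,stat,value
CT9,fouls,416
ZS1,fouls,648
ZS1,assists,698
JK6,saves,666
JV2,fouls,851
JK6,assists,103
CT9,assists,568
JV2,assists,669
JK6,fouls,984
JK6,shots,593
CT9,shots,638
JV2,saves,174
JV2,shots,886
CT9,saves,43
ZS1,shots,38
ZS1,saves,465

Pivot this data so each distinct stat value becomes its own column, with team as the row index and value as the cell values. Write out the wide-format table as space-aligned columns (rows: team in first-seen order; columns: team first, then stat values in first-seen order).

team  fouls  assists  saves  shots
CT9   416    568      43     638  
ZS1   648    698      465    38   
JK6   984    103      666    593  
JV2   851    669      174    886  

Columns: team plus the 4 distinct stat values (fouls, assists, saves, shots).
For example, row CT9 column fouls takes value=416 from the long row (CT9, fouls).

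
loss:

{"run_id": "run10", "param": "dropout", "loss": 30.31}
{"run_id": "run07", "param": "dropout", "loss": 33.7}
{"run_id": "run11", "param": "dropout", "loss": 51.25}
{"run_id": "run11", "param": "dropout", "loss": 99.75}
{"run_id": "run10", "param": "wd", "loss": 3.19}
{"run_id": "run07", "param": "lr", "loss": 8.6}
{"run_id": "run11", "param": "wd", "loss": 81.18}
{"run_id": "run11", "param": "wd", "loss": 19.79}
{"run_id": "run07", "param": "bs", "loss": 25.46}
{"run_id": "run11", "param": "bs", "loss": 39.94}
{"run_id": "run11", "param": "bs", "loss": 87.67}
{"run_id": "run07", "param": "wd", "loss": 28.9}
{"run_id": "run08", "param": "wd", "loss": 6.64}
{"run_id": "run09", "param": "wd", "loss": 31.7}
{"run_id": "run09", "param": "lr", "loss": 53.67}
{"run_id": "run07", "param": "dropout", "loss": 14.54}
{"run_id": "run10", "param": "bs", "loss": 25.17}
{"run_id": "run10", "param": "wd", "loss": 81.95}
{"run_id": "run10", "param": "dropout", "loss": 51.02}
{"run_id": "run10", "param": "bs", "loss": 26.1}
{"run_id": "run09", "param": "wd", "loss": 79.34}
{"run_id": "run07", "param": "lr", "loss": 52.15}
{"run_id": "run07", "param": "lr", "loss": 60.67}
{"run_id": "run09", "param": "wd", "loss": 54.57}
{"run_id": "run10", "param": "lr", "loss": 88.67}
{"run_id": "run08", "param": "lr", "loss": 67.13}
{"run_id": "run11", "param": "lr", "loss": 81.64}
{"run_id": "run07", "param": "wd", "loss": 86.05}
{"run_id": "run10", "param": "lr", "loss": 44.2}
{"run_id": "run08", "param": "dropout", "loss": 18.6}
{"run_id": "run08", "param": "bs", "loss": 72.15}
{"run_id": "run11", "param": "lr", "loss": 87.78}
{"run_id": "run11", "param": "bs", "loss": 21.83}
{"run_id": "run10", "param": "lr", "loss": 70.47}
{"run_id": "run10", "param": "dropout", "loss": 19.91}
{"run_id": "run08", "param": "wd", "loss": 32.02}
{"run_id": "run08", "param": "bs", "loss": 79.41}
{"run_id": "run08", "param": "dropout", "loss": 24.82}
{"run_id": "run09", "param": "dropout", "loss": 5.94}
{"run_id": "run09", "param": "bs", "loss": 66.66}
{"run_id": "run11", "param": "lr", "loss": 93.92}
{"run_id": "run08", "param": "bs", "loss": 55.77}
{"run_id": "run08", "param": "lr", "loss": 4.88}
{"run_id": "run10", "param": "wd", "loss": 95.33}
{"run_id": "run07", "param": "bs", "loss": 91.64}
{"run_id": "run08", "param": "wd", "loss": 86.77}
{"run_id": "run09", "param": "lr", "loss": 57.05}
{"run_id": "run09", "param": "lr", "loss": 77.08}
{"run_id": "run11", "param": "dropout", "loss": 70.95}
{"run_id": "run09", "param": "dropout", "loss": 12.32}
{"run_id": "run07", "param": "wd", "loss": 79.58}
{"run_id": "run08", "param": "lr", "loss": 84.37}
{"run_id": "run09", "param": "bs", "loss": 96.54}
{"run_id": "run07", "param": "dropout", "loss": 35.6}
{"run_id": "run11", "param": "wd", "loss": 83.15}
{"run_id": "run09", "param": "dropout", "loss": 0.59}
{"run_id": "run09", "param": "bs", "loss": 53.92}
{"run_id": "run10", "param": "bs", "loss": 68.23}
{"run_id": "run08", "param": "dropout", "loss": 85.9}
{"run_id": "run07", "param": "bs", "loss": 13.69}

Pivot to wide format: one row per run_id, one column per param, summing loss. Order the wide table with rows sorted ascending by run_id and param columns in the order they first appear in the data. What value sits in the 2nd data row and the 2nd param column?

With rows sorted ascending by run_id, row 2 is run_id=run08. param columns in first-appearance order: dropout, wd, lr, bs; column 2 is wd.
Long rows with run_id=run08, param=wd: 6.64 + 32.02 + 86.77 = 125.43.

125.43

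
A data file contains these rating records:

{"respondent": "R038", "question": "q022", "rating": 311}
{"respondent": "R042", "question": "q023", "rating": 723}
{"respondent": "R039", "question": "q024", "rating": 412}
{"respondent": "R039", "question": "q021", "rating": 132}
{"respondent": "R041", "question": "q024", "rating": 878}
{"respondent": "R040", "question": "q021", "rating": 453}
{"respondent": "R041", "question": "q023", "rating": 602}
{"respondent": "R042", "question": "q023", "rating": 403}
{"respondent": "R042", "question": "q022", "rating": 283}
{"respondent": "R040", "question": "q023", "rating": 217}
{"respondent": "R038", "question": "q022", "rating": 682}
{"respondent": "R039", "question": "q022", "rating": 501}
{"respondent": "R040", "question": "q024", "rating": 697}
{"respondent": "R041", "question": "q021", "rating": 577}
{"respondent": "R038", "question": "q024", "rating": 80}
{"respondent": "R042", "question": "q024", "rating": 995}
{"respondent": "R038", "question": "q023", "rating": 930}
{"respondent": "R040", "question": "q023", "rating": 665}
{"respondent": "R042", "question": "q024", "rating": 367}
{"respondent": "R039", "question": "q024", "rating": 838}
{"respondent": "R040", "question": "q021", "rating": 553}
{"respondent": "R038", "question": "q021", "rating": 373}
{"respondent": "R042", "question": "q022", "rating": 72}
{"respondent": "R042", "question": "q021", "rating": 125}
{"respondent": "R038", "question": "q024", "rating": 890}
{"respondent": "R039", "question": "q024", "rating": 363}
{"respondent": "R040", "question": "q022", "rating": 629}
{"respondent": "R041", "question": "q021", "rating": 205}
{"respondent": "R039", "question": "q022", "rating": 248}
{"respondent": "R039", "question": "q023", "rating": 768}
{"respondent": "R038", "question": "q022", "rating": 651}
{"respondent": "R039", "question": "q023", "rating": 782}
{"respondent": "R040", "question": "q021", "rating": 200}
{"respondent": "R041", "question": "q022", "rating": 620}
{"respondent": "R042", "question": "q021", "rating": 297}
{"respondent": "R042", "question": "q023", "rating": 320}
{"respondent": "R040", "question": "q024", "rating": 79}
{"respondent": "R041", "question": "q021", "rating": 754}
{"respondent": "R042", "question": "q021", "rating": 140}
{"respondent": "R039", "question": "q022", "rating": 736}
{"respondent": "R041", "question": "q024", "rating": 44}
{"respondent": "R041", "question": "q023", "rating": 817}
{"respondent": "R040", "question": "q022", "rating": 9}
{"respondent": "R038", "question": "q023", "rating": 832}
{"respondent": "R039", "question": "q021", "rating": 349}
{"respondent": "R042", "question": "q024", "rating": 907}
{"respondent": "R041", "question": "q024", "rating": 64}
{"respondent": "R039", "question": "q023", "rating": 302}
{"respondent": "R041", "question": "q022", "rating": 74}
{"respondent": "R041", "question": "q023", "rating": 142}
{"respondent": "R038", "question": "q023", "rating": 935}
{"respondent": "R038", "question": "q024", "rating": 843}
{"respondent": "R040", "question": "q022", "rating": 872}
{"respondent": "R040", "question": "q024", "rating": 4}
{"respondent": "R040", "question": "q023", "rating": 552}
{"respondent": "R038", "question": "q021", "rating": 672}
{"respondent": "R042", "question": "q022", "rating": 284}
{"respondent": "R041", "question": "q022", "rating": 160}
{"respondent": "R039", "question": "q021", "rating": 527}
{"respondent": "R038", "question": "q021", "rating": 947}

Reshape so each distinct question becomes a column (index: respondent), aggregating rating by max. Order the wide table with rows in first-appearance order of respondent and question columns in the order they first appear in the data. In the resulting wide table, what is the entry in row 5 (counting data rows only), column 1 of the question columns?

With rows in first-appearance order of respondent, row 5 is respondent=R040. question columns in first-appearance order: q022, q023, q024, q021; column 1 is q022.
Long rows with respondent=R040, question=q022: max(629, 9, 872) = 872.

872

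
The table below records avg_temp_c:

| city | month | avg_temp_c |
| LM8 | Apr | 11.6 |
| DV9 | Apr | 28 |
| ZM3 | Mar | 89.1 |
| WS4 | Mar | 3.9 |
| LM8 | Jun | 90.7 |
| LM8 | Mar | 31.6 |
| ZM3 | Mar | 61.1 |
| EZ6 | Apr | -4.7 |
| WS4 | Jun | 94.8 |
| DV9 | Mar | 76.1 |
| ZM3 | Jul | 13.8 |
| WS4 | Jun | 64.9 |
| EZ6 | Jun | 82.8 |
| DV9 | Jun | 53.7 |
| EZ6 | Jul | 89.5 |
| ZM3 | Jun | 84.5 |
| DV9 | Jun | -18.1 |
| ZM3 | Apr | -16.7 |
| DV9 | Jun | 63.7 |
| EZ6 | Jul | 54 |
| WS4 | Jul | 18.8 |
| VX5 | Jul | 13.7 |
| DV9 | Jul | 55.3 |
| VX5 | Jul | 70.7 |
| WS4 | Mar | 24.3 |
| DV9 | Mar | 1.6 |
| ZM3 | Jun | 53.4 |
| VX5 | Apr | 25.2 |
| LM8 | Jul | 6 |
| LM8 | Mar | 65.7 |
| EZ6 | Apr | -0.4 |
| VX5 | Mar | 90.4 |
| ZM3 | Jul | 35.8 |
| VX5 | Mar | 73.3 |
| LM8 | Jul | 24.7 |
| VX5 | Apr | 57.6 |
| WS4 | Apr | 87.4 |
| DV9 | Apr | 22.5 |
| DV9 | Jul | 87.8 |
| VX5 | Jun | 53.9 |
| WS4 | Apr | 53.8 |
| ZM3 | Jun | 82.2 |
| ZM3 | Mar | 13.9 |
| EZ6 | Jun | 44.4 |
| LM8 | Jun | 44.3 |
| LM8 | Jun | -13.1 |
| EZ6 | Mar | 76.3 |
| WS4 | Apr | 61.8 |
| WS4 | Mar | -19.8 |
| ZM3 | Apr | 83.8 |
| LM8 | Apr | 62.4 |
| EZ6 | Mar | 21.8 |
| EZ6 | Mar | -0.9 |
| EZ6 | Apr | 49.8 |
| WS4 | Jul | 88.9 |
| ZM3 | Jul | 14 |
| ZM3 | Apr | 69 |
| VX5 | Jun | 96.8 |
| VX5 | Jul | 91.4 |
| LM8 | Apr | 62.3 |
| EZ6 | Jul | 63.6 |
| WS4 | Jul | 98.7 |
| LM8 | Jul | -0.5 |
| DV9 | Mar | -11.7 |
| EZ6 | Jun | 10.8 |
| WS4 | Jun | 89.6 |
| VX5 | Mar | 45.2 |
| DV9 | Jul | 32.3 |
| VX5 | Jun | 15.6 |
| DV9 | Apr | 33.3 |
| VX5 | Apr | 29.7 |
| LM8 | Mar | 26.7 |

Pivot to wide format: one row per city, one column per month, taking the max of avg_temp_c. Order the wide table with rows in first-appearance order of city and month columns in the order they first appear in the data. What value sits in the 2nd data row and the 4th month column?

87.8

With rows in first-appearance order of city, row 2 is city=DV9. month columns in first-appearance order: Apr, Mar, Jun, Jul; column 4 is Jul.
Long rows with city=DV9, month=Jul: max(55.3, 87.8, 32.3) = 87.8.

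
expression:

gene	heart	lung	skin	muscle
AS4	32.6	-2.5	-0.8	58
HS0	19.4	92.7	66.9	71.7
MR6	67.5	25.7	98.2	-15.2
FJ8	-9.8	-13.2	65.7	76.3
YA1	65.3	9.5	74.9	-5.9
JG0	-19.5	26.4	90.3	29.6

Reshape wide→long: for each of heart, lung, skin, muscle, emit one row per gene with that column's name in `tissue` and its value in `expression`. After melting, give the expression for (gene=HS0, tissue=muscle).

Unpivoting turns each (gene, wide-column) pair into one long row.
The wide cell at row HS0, column muscle holds 71.7, so the long row (HS0, muscle) has expression=71.7.

71.7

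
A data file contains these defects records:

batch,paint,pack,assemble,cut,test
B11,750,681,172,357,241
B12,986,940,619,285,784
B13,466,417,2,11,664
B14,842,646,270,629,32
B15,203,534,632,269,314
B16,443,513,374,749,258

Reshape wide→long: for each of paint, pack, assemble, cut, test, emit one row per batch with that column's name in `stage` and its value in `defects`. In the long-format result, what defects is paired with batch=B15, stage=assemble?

632

Unpivoting turns each (batch, wide-column) pair into one long row.
The wide cell at row B15, column assemble holds 632, so the long row (B15, assemble) has defects=632.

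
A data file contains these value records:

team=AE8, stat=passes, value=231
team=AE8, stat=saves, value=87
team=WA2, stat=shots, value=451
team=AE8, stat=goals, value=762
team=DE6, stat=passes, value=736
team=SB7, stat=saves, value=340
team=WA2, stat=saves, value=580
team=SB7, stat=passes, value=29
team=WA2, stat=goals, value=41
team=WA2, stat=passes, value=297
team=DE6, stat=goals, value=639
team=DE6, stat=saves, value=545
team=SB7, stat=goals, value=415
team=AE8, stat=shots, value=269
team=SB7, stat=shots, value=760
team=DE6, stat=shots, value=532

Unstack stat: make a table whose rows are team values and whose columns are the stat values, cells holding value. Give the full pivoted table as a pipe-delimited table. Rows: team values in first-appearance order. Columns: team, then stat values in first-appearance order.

| team | passes | saves | shots | goals |
| AE8 | 231 | 87 | 269 | 762 |
| WA2 | 297 | 580 | 451 | 41 |
| DE6 | 736 | 545 | 532 | 639 |
| SB7 | 29 | 340 | 760 | 415 |

Columns: team plus the 4 distinct stat values (passes, saves, shots, goals).
For example, row AE8 column passes takes value=231 from the long row (AE8, passes).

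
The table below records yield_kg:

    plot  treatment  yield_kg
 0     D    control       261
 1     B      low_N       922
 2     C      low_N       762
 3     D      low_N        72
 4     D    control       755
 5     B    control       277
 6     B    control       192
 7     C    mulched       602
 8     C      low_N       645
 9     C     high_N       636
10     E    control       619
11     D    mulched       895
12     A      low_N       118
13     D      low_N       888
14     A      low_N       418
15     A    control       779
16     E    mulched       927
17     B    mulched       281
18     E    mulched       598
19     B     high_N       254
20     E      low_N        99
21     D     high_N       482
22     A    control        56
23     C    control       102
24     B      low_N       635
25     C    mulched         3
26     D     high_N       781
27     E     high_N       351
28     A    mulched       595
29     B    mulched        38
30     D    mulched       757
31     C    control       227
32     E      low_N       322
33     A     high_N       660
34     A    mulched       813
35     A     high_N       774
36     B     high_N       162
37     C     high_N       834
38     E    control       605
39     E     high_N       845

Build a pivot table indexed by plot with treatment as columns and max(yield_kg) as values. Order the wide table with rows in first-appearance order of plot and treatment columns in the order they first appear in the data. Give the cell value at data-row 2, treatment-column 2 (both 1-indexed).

With rows in first-appearance order of plot, row 2 is plot=B. treatment columns in first-appearance order: control, low_N, mulched, high_N; column 2 is low_N.
Long rows with plot=B, treatment=low_N: max(922, 635) = 922.

922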